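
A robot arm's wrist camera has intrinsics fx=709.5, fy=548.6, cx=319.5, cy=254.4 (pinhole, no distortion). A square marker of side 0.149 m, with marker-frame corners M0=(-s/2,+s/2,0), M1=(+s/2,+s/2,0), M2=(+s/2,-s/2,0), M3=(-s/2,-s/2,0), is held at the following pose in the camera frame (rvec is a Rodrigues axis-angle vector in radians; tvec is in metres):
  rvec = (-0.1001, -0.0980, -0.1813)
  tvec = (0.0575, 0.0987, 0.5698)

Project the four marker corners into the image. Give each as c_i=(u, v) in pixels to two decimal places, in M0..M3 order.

c0=(317.36, 436.85) c1=(498.66, 406.77) c2=(461.14, 266.38) c3=(283.09, 291.85)

Intrinsics K: fx=709.5, fy=548.6, cx=319.5, cy=254.4
Marker side s = 0.149 m; corners in marker frame (Z=0):
  M0 = (-0.0745, +0.0745, 0)
  M1 = (+0.0745, +0.0745, 0)
  M2 = (+0.0745, -0.0745, 0)
  M3 = (-0.0745, -0.0745, 0)
rvec = (-0.1001, -0.0980, -0.1813), |rvec| = θ = 0.22912 rad = 13.127°
Rodrigues: sinθ=0.22712, 1−cosθ=0.02613; R = I + sinθ·[k]× + (1−cosθ)·[k]×²:
    [+0.97886 +0.18460 -0.08811]
    [-0.17483 +0.97865 +0.10807]
    [+0.10618 -0.09038 +0.99023]
t = (0.0575, 0.0987, 0.5698) m
M0: Pc = R·M0+t = (-0.00167, +0.18463, +0.55516); u = 709.5·(-0.00167)/0.55516 + 319.5 = 317.3632, v = 548.6·(+0.18463)/0.55516 + 254.4 = 436.8540
M1: Pc = R·M1+t = (+0.14418, +0.15858, +0.57098); u = 709.5·(+0.14418)/0.57098 + 319.5 = 498.6561, v = 548.6·(+0.15858)/0.57098 + 254.4 = 406.7692
M2: Pc = R·M2+t = (+0.11667, +0.01277, +0.58444); u = 709.5·(+0.11667)/0.58444 + 319.5 = 461.1368, v = 548.6·(+0.01277)/0.58444 + 254.4 = 266.3826
M3: Pc = R·M3+t = (-0.02918, +0.03882, +0.56862); u = 709.5·(-0.02918)/0.56862 + 319.5 = 283.0937, v = 548.6·(+0.03882)/0.56862 + 254.4 = 291.8490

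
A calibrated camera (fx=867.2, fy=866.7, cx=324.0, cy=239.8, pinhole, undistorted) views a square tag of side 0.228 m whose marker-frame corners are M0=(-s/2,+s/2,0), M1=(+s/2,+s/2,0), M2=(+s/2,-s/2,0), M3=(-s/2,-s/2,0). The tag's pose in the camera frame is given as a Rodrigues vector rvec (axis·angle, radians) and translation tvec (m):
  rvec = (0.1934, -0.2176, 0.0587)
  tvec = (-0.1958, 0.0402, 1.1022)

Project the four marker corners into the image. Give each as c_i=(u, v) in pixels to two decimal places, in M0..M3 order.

Intrinsics K: fx=867.2, fy=866.7, cx=324.0, cy=239.8
Marker side s = 0.228 m; corners in marker frame (Z=0):
  M0 = (-0.1140, +0.1140, 0)
  M1 = (+0.1140, +0.1140, 0)
  M2 = (+0.1140, -0.1140, 0)
  M3 = (-0.1140, -0.1140, 0)
rvec = (0.1934, -0.2176, 0.0587), |rvec| = θ = 0.29698 rad = 17.016°
Rodrigues: sinθ=0.29264, 1−cosθ=0.04378; R = I + sinθ·[k]× + (1−cosθ)·[k]×²:
    [+0.97479 -0.07873 -0.20878]
    [+0.03695 +0.97973 -0.19691]
    [+0.22005 +0.18423 +0.95793]
t = (-0.1958, 0.0402, 1.1022) m
M0: Pc = R·M0+t = (-0.31590, +0.14768, +1.09812); u = 867.2·(-0.31590)/1.09812 + 324.0 = 74.5280, v = 866.7·(+0.14768)/1.09812 + 239.8 = 356.3548
M1: Pc = R·M1+t = (-0.09365, +0.15610, +1.14829); u = 867.2·(-0.09365)/1.14829 + 324.0 = 253.2751, v = 866.7·(+0.15610)/1.14829 + 239.8 = 357.6215
M2: Pc = R·M2+t = (-0.07570, -0.06728, +1.10628); u = 867.2·(-0.07570)/1.10628 + 324.0 = 264.6606, v = 866.7·(-0.06728)/1.10628 + 239.8 = 187.0937
M3: Pc = R·M3+t = (-0.29795, -0.07570, +1.05611); u = 867.2·(-0.29795)/1.05611 + 324.0 = 79.3452, v = 866.7·(-0.07570)/1.05611 + 239.8 = 177.6756

c0=(74.53, 356.35) c1=(253.28, 357.62) c2=(264.66, 187.09) c3=(79.35, 177.68)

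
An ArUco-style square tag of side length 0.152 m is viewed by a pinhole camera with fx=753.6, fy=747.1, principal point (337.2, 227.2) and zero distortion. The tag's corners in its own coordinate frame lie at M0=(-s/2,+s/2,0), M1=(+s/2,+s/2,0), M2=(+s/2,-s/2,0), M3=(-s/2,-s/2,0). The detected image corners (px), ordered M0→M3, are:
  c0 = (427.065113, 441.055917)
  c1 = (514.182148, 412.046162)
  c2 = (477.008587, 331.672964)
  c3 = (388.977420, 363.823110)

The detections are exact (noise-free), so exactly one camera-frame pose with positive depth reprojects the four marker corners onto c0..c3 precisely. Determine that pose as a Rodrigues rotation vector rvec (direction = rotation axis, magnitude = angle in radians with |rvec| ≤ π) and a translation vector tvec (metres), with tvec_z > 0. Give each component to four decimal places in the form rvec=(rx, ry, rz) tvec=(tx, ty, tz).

rvec=(0.2424, 0.2047, -0.4234) tvec=(0.1841, 0.2614, 1.2156)

Intrinsics K: fx=753.6, fy=747.1, cx=337.2, cy=227.2
Marker side s = 0.152 m; corners in marker frame (Z=0):
  M0 = (-0.0760, +0.0760, 0)
  M1 = (+0.0760, +0.0760, 0)
  M2 = (+0.0760, -0.0760, 0)
  M3 = (-0.0760, -0.0760, 0)
Detected image corners:
  c0 = (427.065113, 441.055917) px
  c1 = (514.182148, 412.046162) px
  c2 = (477.008587, 331.672964) px
  c3 = (388.977420, 363.823110) px
Planar DLT: solve 8×8 A·h = b for H (H[2,2]=1):
  H  [+484.90405 +317.83452 +451.35878]
  H  [-279.21513 +578.45175 +387.84951]
  H  [-0.20187 +0.15542 +1.00000]
B = K⁻¹H; ‖b₁‖=0.822640, ‖b₂‖=0.822640; λ = 2/(‖b₁‖+‖b₂‖) = 1.215599, sign → tz>0 ⇒ λ=+1.215599
r₁ = λ·B[:,0] = (+0.89198,-0.37968,-0.24539); r₂ = λ·B[:,1] = (+0.42815,+0.88374,+0.18892)
r₃ = r₁×r₂ = (+0.14513,-0.27358,+0.95084); SVD([r₁ r₂ r₃]) → R = UVᵀ:
  R  [+0.89198 +0.42815 +0.14513]
  R  [-0.37968 +0.88374 -0.27358]
  R  [-0.24539 +0.18892 +0.95084]
t = (+0.18414, +0.26139, +1.21560) m
tr R = 2.726554; θ = arccos((tr R − 1)/2) = 0.529070 rad = 30.313°
axis k = ((R−Rᵀ)₃₂, (R−Rᵀ)₁₃, (R−Rᵀ)₂₁) / (2 sinθ) = (+0.458170, +0.386861, -0.800262)
rvec = θ·k = (+0.242404, +0.204677, -0.423394)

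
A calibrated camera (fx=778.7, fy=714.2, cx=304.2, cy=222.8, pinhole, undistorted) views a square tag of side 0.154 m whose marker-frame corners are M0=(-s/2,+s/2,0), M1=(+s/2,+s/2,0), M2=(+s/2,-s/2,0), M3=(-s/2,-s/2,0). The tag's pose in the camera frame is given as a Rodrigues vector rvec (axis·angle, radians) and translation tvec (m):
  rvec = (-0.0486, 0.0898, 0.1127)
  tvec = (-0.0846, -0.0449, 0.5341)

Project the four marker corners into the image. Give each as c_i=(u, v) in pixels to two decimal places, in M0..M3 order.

c0=(58.64, 253.40) c1=(278.61, 277.35) c2=(304.81, 70.83) c3=(86.85, 52.56)

Intrinsics K: fx=778.7, fy=714.2, cx=304.2, cy=222.8
Marker side s = 0.154 m; corners in marker frame (Z=0):
  M0 = (-0.0770, +0.0770, 0)
  M1 = (+0.0770, +0.0770, 0)
  M2 = (+0.0770, -0.0770, 0)
  M3 = (-0.0770, -0.0770, 0)
rvec = (-0.0486, 0.0898, 0.1127), |rvec| = θ = 0.15208 rad = 8.713°
Rodrigues: sinθ=0.15149, 1−cosθ=0.01154; R = I + sinθ·[k]× + (1−cosθ)·[k]×²:
    [+0.98964 -0.11444 +0.08672]
    [+0.11009 +0.99248 +0.05346]
    [-0.09219 -0.04336 +0.99480]
t = (-0.0846, -0.0449, 0.5341) m
M0: Pc = R·M0+t = (-0.16961, +0.02304, +0.53786); u = 778.7·(-0.16961)/0.53786 + 304.2 = 58.6366, v = 714.2·(+0.02304)/0.53786 + 222.8 = 253.3996
M1: Pc = R·M1+t = (-0.01721, +0.04000, +0.52366); u = 778.7·(-0.01721)/0.52366 + 304.2 = 278.6081, v = 714.2·(+0.04000)/0.52366 + 222.8 = 277.3514
M2: Pc = R·M2+t = (+0.00041, -0.11284, +0.53034); u = 778.7·(+0.00041)/0.53034 + 304.2 = 304.8083, v = 714.2·(-0.11284)/0.53034 + 222.8 = 70.8345
M3: Pc = R·M3+t = (-0.15199, -0.12980, +0.54454); u = 778.7·(-0.15199)/0.54454 + 304.2 = 86.8512, v = 714.2·(-0.12980)/0.54454 + 222.8 = 52.5606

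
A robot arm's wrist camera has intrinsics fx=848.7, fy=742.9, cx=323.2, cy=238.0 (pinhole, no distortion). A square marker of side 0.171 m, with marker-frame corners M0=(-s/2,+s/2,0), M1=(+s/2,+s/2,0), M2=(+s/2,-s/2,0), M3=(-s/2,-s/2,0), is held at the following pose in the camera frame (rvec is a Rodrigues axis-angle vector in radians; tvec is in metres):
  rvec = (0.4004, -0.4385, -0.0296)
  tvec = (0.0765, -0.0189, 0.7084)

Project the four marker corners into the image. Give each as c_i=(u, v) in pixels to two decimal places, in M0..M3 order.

Intrinsics K: fx=848.7, fy=742.9, cx=323.2, cy=238.0
Marker side s = 0.171 m; corners in marker frame (Z=0):
  M0 = (-0.0855, +0.0855, 0)
  M1 = (+0.0855, +0.0855, 0)
  M2 = (+0.0855, -0.0855, 0)
  M3 = (-0.0855, -0.0855, 0)
rvec = (0.4004, -0.4385, -0.0296), |rvec| = θ = 0.59454 rad = 34.065°
Rodrigues: sinθ=0.56013, 1−cosθ=0.17159; R = I + sinθ·[k]× + (1−cosθ)·[k]×²:
    [+0.90623 -0.05735 -0.41887]
    [-0.11312 +0.92175 -0.37092]
    [+0.40737 +0.38353 +0.82883]
t = (0.0765, -0.0189, 0.7084) m
M0: Pc = R·M0+t = (-0.00589, +0.06958, +0.70636); u = 848.7·(-0.00589)/0.70636 + 323.2 = 316.1280, v = 742.9·(+0.06958)/0.70636 + 238.0 = 311.1804
M1: Pc = R·M1+t = (+0.14908, +0.05024, +0.77602); u = 848.7·(+0.14908)/0.77602 + 323.2 = 486.2420, v = 742.9·(+0.05024)/0.77602 + 238.0 = 286.0936
M2: Pc = R·M2+t = (+0.15889, -0.10738, +0.71044); u = 848.7·(+0.15889)/0.71044 + 323.2 = 513.0074, v = 742.9·(-0.10738)/0.71044 + 238.0 = 125.7124
M3: Pc = R·M3+t = (+0.00392, -0.08804, +0.64078); u = 848.7·(+0.00392)/0.64078 + 323.2 = 328.3922, v = 742.9·(-0.08804)/0.64078 + 238.0 = 135.9316

c0=(316.13, 311.18) c1=(486.24, 286.09) c2=(513.01, 125.71) c3=(328.39, 135.93)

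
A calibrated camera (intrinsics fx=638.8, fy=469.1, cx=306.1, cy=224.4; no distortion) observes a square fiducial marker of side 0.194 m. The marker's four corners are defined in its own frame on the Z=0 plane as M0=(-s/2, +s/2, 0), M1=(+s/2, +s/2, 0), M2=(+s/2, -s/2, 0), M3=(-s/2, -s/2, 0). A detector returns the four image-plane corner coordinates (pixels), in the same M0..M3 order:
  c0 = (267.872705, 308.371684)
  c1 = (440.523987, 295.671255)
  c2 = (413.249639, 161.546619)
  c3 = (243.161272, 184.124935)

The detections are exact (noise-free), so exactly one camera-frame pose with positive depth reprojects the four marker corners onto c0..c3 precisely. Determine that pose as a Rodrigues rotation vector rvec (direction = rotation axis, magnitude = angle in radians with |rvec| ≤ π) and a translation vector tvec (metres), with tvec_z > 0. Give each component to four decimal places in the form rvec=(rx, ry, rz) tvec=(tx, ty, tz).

rvec=(0.0087, 0.2808, -0.1467) tvec=(0.0347, 0.0197, 0.6982)

Intrinsics K: fx=638.8, fy=469.1, cx=306.1, cy=224.4
Marker side s = 0.194 m; corners in marker frame (Z=0):
  M0 = (-0.0970, +0.0970, 0)
  M1 = (+0.0970, +0.0970, 0)
  M2 = (+0.0970, -0.0970, 0)
  M3 = (-0.0970, -0.0970, 0)
Detected image corners:
  c0 = (267.872705, 308.371684) px
  c1 = (440.523987, 295.671255) px
  c2 = (413.249639, 161.546619) px
  c3 = (243.161272, 184.124935) px
Planar DLT: solve 8×8 A·h = b for H (H[2,2]=1):
  H  [+748.06823 +127.94414 +337.88543]
  H  [-185.09577 +660.90049 +237.66155]
  H  [-0.39645 -0.01696 +1.00000]
B = K⁻¹H; ‖b₁‖=1.432326, ‖b₂‖=1.432326; λ = 2/(‖b₁‖+‖b₂‖) = 0.698165, sign → tz>0 ⇒ λ=+0.698165
r₁ = λ·B[:,0] = (+0.95022,-0.14307,-0.27679); r₂ = λ·B[:,1] = (+0.14551,+0.98929,-0.01184)
r₃ = r₁×r₂ = (+0.27552,-0.02903,+0.96086); SVD([r₁ r₂ r₃]) → R = UVᵀ:
  R  [+0.95022 +0.14551 +0.27552]
  R  [-0.14307 +0.98929 -0.02903]
  R  [-0.27679 -0.01184 +0.96086]
t = (+0.03474, +0.01974, +0.69816) m
tr R = 2.900364; θ = arccos((tr R − 1)/2) = 0.316978 rad = 18.161°
axis k = ((R−Rᵀ)₃₂, (R−Rᵀ)₁₃, (R−Rᵀ)₂₁) / (2 sinθ) = (+0.027569, +0.885971, -0.462920)
rvec = θ·k = (+0.008739, +0.280833, -0.146735)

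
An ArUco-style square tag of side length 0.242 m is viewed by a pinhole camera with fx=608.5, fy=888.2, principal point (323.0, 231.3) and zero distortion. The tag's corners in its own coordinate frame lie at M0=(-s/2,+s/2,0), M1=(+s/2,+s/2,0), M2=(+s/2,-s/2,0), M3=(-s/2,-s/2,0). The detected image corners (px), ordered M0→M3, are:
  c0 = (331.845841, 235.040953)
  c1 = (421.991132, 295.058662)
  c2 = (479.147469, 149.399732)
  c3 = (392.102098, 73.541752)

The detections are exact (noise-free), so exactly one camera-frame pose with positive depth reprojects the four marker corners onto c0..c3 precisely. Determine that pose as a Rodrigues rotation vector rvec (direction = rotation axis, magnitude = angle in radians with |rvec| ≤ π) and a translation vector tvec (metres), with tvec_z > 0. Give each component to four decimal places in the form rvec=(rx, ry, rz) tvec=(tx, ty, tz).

rvec=(0.2476, -0.4468, 0.4537) tvec=(0.1719, -0.0561, 1.2316)

Intrinsics K: fx=608.5, fy=888.2, cx=323.0, cy=231.3
Marker side s = 0.242 m; corners in marker frame (Z=0):
  M0 = (-0.1210, +0.1210, 0)
  M1 = (+0.1210, +0.1210, 0)
  M2 = (+0.1210, -0.1210, 0)
  M3 = (-0.1210, -0.1210, 0)
Detected image corners:
  c0 = (331.845841, 235.040953) px
  c1 = (421.991132, 295.058662) px
  c2 = (479.147469, 149.399732) px
  c3 = (392.102098, 73.541752) px
Planar DLT: solve 8×8 A·h = b for H (H[2,2]=1):
  H  [+520.17686 -198.99093 +407.92479]
  H  [+351.67313 +653.18929 +190.80862]
  H  [+0.37905 +0.10659 +1.00000]
B = K⁻¹H; ‖b₁‖=0.811959, ‖b₂‖=0.811959; λ = 2/(‖b₁‖+‖b₂‖) = 1.231589, sign → tz>0 ⇒ λ=+1.231589
r₁ = λ·B[:,0] = (+0.80502,+0.36606,+0.46684); r₂ = λ·B[:,1] = (-0.47243,+0.87154,+0.13127)
r₃ = r₁×r₂ = (-0.35881,-0.32623,+0.87455); SVD([r₁ r₂ r₃]) → R = UVᵀ:
  R  [+0.80502 -0.47243 -0.35881]
  R  [+0.36606 +0.87154 -0.32623]
  R  [+0.46684 +0.13127 +0.87455]
t = (+0.17189, -0.05615, +1.23159) m
tr R = 2.551105; θ = arccos((tr R − 1)/2) = 0.683206 rad = 39.145°
axis k = ((R−Rᵀ)₃₂, (R−Rᵀ)₁₃, (R−Rᵀ)₂₁) / (2 sinθ) = (+0.362355, -0.653943, +0.664122)
rvec = θ·k = (+0.247563, -0.446778, +0.453732)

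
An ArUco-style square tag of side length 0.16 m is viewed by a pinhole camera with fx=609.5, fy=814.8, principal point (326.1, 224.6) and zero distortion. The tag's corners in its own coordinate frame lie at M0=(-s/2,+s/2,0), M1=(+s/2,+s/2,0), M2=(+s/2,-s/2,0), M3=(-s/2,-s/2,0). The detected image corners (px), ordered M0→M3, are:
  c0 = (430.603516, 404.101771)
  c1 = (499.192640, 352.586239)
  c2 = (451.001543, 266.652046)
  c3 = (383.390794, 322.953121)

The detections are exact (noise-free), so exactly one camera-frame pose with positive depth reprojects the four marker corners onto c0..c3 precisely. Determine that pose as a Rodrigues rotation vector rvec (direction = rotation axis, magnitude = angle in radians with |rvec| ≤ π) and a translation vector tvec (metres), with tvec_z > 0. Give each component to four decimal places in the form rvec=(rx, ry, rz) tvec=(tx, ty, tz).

rvec=(0.2424, 0.2949, -0.6298) tvec=(0.2239, 0.1654, 1.1934)

Intrinsics K: fx=609.5, fy=814.8, cx=326.1, cy=224.6
Marker side s = 0.16 m; corners in marker frame (Z=0):
  M0 = (-0.0800, +0.0800, 0)
  M1 = (+0.0800, +0.0800, 0)
  M2 = (+0.0800, -0.0800, 0)
  M3 = (-0.0800, -0.0800, 0)
Detected image corners:
  c0 = (430.603516, 404.101771) px
  c1 = (499.192640, 352.586239) px
  c2 = (451.001543, 266.652046) px
  c3 = (383.390794, 322.953121) px
Planar DLT: solve 8×8 A·h = b for H (H[2,2]=1):
  H  [+299.30258 +346.96796 +440.47832]
  H  [-433.21421 +559.10871 +337.56154]
  H  [-0.28648 +0.11087 +1.00000]
B = K⁻¹H; ‖b₁‖=0.837966, ‖b₂‖=0.837966; λ = 2/(‖b₁‖+‖b₂‖) = 1.193366, sign → tz>0 ⇒ λ=+1.193366
r₁ = λ·B[:,0] = (+0.76893,-0.54025,-0.34187); r₂ = λ·B[:,1] = (+0.60855,+0.78241,+0.13231)
r₃ = r₁×r₂ = (+0.19600,-0.30979,+0.93039); SVD([r₁ r₂ r₃]) → R = UVᵀ:
  R  [+0.76893 +0.60855 +0.19600]
  R  [-0.54025 +0.78241 -0.30979]
  R  [-0.34187 +0.13231 +0.93039]
t = (+0.22395, +0.16544, +1.19337) m
tr R = 2.481719; θ = arccos((tr R − 1)/2) = 0.736447 rad = 42.195°
axis k = ((R−Rᵀ)₃₂, (R−Rᵀ)₁₃, (R−Rᵀ)₂₁) / (2 sinθ) = (+0.329110, +0.400402, -0.855199)
rvec = θ·k = (+0.242372, +0.294875, -0.629809)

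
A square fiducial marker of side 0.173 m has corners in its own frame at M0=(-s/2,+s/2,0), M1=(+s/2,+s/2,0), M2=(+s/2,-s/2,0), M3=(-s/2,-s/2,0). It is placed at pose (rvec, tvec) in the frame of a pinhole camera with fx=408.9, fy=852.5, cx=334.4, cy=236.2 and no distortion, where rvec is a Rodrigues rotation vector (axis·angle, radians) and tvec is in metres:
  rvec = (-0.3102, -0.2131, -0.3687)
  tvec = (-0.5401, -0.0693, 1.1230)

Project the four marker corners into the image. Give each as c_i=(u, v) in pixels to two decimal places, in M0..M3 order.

Intrinsics K: fx=408.9, fy=852.5, cx=334.4, cy=236.2
Marker side s = 0.173 m; corners in marker frame (Z=0):
  M0 = (-0.0865, +0.0865, 0)
  M1 = (+0.0865, +0.0865, 0)
  M2 = (+0.0865, -0.0865, 0)
  M3 = (-0.0865, -0.0865, 0)
rvec = (-0.3102, -0.2131, -0.3687), |rvec| = θ = 0.52685 rad = 30.187°
Rodrigues: sinθ=0.50282, 1−cosθ=0.13561; R = I + sinθ·[k]× + (1−cosθ)·[k]×²:
    [+0.91140 +0.38417 -0.14750]
    [-0.31958 +0.88658 +0.33443]
    [+0.25925 -0.25766 +0.93081]
t = (-0.5401, -0.0693, 1.1230) m
M0: Pc = R·M0+t = (-0.58571, +0.03503, +1.07829); u = 408.9·(-0.58571)/1.07829 + 334.4 = 112.2931, v = 852.5·(+0.03503)/1.07829 + 236.2 = 263.8973
M1: Pc = R·M1+t = (-0.42803, -0.02025, +1.12314); u = 408.9·(-0.42803)/1.12314 + 334.4 = 178.5664, v = 852.5·(-0.02025)/1.12314 + 236.2 = 220.8258
M2: Pc = R·M2+t = (-0.49449, -0.17363, +1.16771); u = 408.9·(-0.49449)/1.16771 + 334.4 = 161.2420, v = 852.5·(-0.17363)/1.16771 + 236.2 = 109.4376
M3: Pc = R·M3+t = (-0.65217, -0.11835, +1.12286); u = 408.9·(-0.65217)/1.12286 + 334.4 = 96.9077, v = 852.5·(-0.11835)/1.12286 + 236.2 = 146.3500

c0=(112.29, 263.90) c1=(178.57, 220.83) c2=(161.24, 109.44) c3=(96.91, 146.35)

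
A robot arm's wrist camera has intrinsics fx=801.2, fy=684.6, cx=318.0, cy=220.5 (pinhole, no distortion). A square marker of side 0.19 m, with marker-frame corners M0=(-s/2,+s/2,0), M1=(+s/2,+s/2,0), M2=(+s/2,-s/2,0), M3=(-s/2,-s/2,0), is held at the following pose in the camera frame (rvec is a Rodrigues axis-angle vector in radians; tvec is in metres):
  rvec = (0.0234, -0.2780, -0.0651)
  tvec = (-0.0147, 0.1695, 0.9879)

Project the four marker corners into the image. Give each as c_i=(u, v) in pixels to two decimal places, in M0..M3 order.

c0=(234.92, 412.54) c1=(382.80, 394.10) c2=(374.01, 266.77) c3=(224.71, 278.43)

Intrinsics K: fx=801.2, fy=684.6, cx=318.0, cy=220.5
Marker side s = 0.19 m; corners in marker frame (Z=0):
  M0 = (-0.0950, +0.0950, 0)
  M1 = (+0.0950, +0.0950, 0)
  M2 = (+0.0950, -0.0950, 0)
  M3 = (-0.0950, -0.0950, 0)
rvec = (0.0234, -0.2780, -0.0651), |rvec| = θ = 0.28648 rad = 16.414°
Rodrigues: sinθ=0.28258, 1−cosθ=0.04075; R = I + sinθ·[k]× + (1−cosθ)·[k]×²:
    [+0.95952 +0.06098 -0.27497]
    [-0.06744 +0.99762 -0.01409]
    [+0.27346 +0.03207 +0.96135]
t = (-0.0147, 0.1695, 0.9879) m
M0: Pc = R·M0+t = (-0.10006, +0.27068, +0.96497); u = 801.2·(-0.10006)/0.96497 + 318.0 = 234.9209, v = 684.6·(+0.27068)/0.96497 + 220.5 = 412.5358
M1: Pc = R·M1+t = (+0.08225, +0.25787, +1.01692); u = 801.2·(+0.08225)/1.01692 + 318.0 = 382.7999, v = 684.6·(+0.25787)/1.01692 + 220.5 = 394.0977
M2: Pc = R·M2+t = (+0.07066, +0.06832, +1.01083); u = 801.2·(+0.07066)/1.01083 + 318.0 = 374.0067, v = 684.6·(+0.06832)/1.01083 + 220.5 = 266.7697
M3: Pc = R·M3+t = (-0.11165, +0.08113, +0.95888); u = 801.2·(-0.11165)/0.95888 + 318.0 = 224.7116, v = 684.6·(+0.08113)/0.95888 + 220.5 = 278.4258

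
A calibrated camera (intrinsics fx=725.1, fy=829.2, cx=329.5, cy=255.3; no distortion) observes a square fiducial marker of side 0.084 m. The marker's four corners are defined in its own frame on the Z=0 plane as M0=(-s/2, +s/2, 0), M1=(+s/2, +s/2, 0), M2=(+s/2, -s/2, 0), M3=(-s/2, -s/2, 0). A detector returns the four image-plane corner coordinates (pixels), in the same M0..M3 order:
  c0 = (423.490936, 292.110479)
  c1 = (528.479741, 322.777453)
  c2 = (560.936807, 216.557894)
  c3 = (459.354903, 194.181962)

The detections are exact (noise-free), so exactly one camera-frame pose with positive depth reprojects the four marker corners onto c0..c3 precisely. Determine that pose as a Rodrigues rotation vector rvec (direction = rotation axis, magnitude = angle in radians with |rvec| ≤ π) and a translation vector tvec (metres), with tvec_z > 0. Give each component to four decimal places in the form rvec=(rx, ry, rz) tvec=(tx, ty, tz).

Intrinsics K: fx=725.1, fy=829.2, cx=329.5, cy=255.3
Marker side s = 0.084 m; corners in marker frame (Z=0):
  M0 = (-0.0420, +0.0420, 0)
  M1 = (+0.0420, +0.0420, 0)
  M2 = (+0.0420, -0.0420, 0)
  M3 = (-0.0420, -0.0420, 0)
Detected image corners:
  c0 = (423.490936, 292.110479) px
  c1 = (528.479741, 322.777453) px
  c2 = (560.936807, 216.557894) px
  c3 = (459.354903, 194.181962) px
Planar DLT: solve 8×8 A·h = b for H (H[2,2]=1):
  H  [+836.30307 -730.85919 +491.80868]
  H  [+110.14405 +1045.28360 +254.55692]
  H  [-0.79650 -0.65612 +1.00000]
B = K⁻¹H; ‖b₁‖=1.753139, ‖b₂‖=1.753139; λ = 2/(‖b₁‖+‖b₂‖) = 0.570405, sign → tz>0 ⇒ λ=+0.570405
r₁ = λ·B[:,0] = (+0.86434,+0.21565,-0.45433); r₂ = λ·B[:,1] = (-0.40487,+0.83428,-0.37425)
r₃ = r₁×r₂ = (+0.29833,+0.50742,+0.80841); SVD([r₁ r₂ r₃]) → R = UVᵀ:
  R  [+0.86434 -0.40487 +0.29833]
  R  [+0.21565 +0.83428 +0.50742]
  R  [-0.45433 -0.37425 +0.80841]
t = (+0.12768, -0.00051, +0.57041) m
tr R = 2.507023; θ = arccos((tr R − 1)/2) = 0.717409 rad = 41.105°
axis k = ((R−Rᵀ)₃₂, (R−Rᵀ)₁₃, (R−Rᵀ)₂₁) / (2 sinθ) = (-0.670542, +0.572417, +0.471924)
rvec = θ·k = (-0.481053, +0.410657, +0.338562)

rvec=(-0.4811, 0.4107, 0.3386) tvec=(0.1277, -0.0005, 0.5704)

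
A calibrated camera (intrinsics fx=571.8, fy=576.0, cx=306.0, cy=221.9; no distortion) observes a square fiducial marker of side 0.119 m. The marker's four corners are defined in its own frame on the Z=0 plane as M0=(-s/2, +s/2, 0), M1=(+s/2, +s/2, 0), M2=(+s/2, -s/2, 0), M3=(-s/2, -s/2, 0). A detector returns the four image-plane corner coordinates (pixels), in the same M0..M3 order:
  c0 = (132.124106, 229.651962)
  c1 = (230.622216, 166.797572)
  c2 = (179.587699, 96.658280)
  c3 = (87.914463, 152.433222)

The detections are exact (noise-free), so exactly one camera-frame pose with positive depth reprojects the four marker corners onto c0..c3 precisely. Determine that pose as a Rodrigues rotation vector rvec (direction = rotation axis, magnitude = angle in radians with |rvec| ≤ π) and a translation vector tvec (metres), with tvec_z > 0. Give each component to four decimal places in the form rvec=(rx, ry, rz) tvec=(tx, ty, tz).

Intrinsics K: fx=571.8, fy=576.0, cx=306.0, cy=221.9
Marker side s = 0.119 m; corners in marker frame (Z=0):
  M0 = (-0.0595, +0.0595, 0)
  M1 = (+0.0595, +0.0595, 0)
  M2 = (+0.0595, -0.0595, 0)
  M3 = (-0.0595, -0.0595, 0)
Detected image corners:
  c0 = (132.124106, 229.651962) px
  c1 = (230.622216, 166.797572) px
  c2 = (179.587699, 96.658280) px
  c3 = (87.914463, 152.433222) px
Planar DLT: solve 8×8 A·h = b for H (H[2,2]=1):
  H  [+833.95617 +287.44060 +157.19371]
  H  [-460.15273 +502.86392 +159.40657]
  H  [+0.22938 -0.71804 +1.00000]
B = K⁻¹H; ‖b₁‖=1.619867, ‖b₂‖=1.619867; λ = 2/(‖b₁‖+‖b₂‖) = 0.617335, sign → tz>0 ⇒ λ=+0.617335
r₁ = λ·B[:,0] = (+0.82459,-0.54773,+0.14161); r₂ = λ·B[:,1] = (+0.54755,+0.70972,-0.44327)
r₃ = r₁×r₂ = (+0.14229,+0.44305,+0.88513); SVD([r₁ r₂ r₃]) → R = UVᵀ:
  R  [+0.82459 +0.54755 +0.14229]
  R  [-0.54773 +0.70972 +0.44305]
  R  [+0.14161 -0.44327 +0.88513]
t = (-0.16066, -0.06698, +0.61733) m
tr R = 2.419436; θ = arccos((tr R − 1)/2) = 0.781699 rad = 44.788°
axis k = ((R−Rᵀ)₃₂, (R−Rᵀ)₁₃, (R−Rᵀ)₂₁) / (2 sinθ) = (-0.629058, +0.000487, -0.777358)
rvec = θ·k = (-0.491734, +0.000381, -0.607660)

rvec=(-0.4917, 0.0004, -0.6077) tvec=(-0.1607, -0.0670, 0.6173)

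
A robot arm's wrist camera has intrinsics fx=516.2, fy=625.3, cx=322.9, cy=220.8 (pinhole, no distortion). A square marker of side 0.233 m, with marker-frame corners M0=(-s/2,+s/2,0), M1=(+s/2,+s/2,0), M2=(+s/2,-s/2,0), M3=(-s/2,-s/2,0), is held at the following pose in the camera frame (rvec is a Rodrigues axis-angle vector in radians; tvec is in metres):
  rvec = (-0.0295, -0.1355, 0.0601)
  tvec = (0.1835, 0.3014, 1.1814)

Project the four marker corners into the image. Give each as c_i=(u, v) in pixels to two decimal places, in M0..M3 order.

c0=(350.24, 441.69) c1=(449.22, 443.46) c2=(454.20, 320.96) c3=(356.01, 315.93)

Intrinsics K: fx=516.2, fy=625.3, cx=322.9, cy=220.8
Marker side s = 0.233 m; corners in marker frame (Z=0):
  M0 = (-0.1165, +0.1165, 0)
  M1 = (+0.1165, +0.1165, 0)
  M2 = (+0.1165, -0.1165, 0)
  M3 = (-0.1165, -0.1165, 0)
rvec = (-0.0295, -0.1355, 0.0601), |rvec| = θ = 0.15114 rad = 8.660°
Rodrigues: sinθ=0.15056, 1−cosθ=0.01140; R = I + sinθ·[k]× + (1−cosθ)·[k]×²:
    [+0.98903 -0.05788 -0.13587]
    [+0.06187 +0.99776 +0.02532]
    [+0.13410 -0.03345 +0.99040]
t = (0.1835, 0.3014, 1.1814) m
M0: Pc = R·M0+t = (+0.06153, +0.41043, +1.16188); u = 516.2·(+0.06153)/1.16188 + 322.9 = 350.2387, v = 625.3·(+0.41043)/1.16188 + 220.8 = 441.6860
M1: Pc = R·M1+t = (+0.29198, +0.42485, +1.19313); u = 516.2·(+0.29198)/1.19313 + 322.9 = 449.2237, v = 625.3·(+0.42485)/1.19313 + 220.8 = 443.4561
M2: Pc = R·M2+t = (+0.30547, +0.19237, +1.20092); u = 516.2·(+0.30547)/1.20092 + 322.9 = 454.2003, v = 625.3·(+0.19237)/1.20092 + 220.8 = 320.9630
M3: Pc = R·M3+t = (+0.07502, +0.17795, +1.16967); u = 516.2·(+0.07502)/1.16967 + 322.9 = 356.0078, v = 625.3·(+0.17795)/1.16967 + 220.8 = 315.9326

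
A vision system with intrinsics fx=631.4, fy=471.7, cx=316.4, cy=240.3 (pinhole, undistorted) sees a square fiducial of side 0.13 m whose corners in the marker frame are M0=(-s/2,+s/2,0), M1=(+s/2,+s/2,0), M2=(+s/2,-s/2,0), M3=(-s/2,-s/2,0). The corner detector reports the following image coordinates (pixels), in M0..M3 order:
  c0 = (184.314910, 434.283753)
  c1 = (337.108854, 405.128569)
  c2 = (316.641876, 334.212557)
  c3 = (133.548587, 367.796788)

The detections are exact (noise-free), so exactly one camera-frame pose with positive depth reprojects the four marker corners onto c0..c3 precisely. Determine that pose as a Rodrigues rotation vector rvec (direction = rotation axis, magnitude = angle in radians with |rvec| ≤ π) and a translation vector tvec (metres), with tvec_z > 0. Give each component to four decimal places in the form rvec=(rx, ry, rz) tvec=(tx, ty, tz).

rvec=(0.7076, -0.1399, -0.1973) tvec=(-0.0544, 0.1513, 0.4824)

Intrinsics K: fx=631.4, fy=471.7, cx=316.4, cy=240.3
Marker side s = 0.13 m; corners in marker frame (Z=0):
  M0 = (-0.0650, +0.0650, 0)
  M1 = (+0.0650, +0.0650, 0)
  M2 = (+0.0650, -0.0650, 0)
  M3 = (-0.0650, -0.0650, 0)
Detected image corners:
  c0 = (184.314910, 434.283753) px
  c1 = (337.108854, 405.128569) px
  c2 = (316.641876, 334.212557) px
  c3 = (133.548587, 367.796788) px
Planar DLT: solve 8×8 A·h = b for H (H[2,2]=1):
  H  [+1312.07451 +603.65329 +245.16476]
  H  [-191.39382 +1053.14233 +388.26655]
  H  [+0.12561 +1.36116 +1.00000]
B = K⁻¹H; ‖b₁‖=2.072932, ‖b₂‖=2.072932; λ = 2/(‖b₁‖+‖b₂‖) = 0.482408, sign → tz>0 ⇒ λ=+0.482408
r₁ = λ·B[:,0] = (+0.97210,-0.22661,+0.06060); r₂ = λ·B[:,1] = (+0.13216,+0.74254,+0.65663)
r₃ = r₁×r₂ = (-0.19379,-0.63031,+0.75177); SVD([r₁ r₂ r₃]) → R = UVᵀ:
  R  [+0.97210 +0.13216 -0.19379]
  R  [-0.22661 +0.74254 -0.63031]
  R  [+0.06060 +0.65663 +0.75177]
t = (-0.05443, +0.15133, +0.48241) m
tr R = 2.466408; θ = arccos((tr R − 1)/2) = 0.747774 rad = 42.844°
axis k = ((R−Rᵀ)₃₂, (R−Rᵀ)₁₃, (R−Rᵀ)₂₁) / (2 sinθ) = (+0.946268, -0.187048, -0.263799)
rvec = θ·k = (+0.707595, -0.139870, -0.197262)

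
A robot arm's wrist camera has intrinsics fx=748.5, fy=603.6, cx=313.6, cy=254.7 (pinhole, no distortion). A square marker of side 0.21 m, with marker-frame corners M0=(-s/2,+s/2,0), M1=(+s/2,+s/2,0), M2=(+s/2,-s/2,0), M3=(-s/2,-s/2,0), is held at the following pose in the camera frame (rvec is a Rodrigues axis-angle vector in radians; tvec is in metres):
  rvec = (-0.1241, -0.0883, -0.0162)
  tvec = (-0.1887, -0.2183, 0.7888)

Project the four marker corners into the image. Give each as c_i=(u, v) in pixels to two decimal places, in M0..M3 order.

c0=(29.44, 165.72) c1=(235.58, 166.12) c2=(233.87, 13.87) c3=(34.41, 9.90)

Intrinsics K: fx=748.5, fy=603.6, cx=313.6, cy=254.7
Marker side s = 0.21 m; corners in marker frame (Z=0):
  M0 = (-0.1050, +0.1050, 0)
  M1 = (+0.1050, +0.1050, 0)
  M2 = (+0.1050, -0.1050, 0)
  M3 = (-0.1050, -0.1050, 0)
rvec = (-0.1241, -0.0883, -0.0162), |rvec| = θ = 0.15317 rad = 8.776°
Rodrigues: sinθ=0.15257, 1−cosθ=0.01171; R = I + sinθ·[k]× + (1−cosθ)·[k]×²:
    [+0.99598 +0.02161 -0.08695]
    [-0.01067 +0.99218 +0.12433]
    [+0.08896 -0.12290 +0.98842]
t = (-0.1887, -0.2183, 0.7888) m
M0: Pc = R·M0+t = (-0.29101, -0.11300, +0.76655); u = 748.5·(-0.29101)/0.76655 + 313.6 = 29.4450, v = 603.6·(-0.11300)/0.76655 + 254.7 = 165.7212
M1: Pc = R·M1+t = (-0.08185, -0.11524, +0.78524); u = 748.5·(-0.08185)/0.78524 + 313.6 = 235.5756, v = 603.6·(-0.11524)/0.78524 + 254.7 = 166.1159
M2: Pc = R·M2+t = (-0.08639, -0.32360, +0.81105); u = 748.5·(-0.08639)/0.81105 + 313.6 = 233.8714, v = 603.6·(-0.32360)/0.81105 + 254.7 = 13.8693
M3: Pc = R·M3+t = (-0.29555, -0.32136, +0.79236); u = 748.5·(-0.29555)/0.79236 + 313.6 = 34.4147, v = 603.6·(-0.32136)/0.79236 + 254.7 = 9.8979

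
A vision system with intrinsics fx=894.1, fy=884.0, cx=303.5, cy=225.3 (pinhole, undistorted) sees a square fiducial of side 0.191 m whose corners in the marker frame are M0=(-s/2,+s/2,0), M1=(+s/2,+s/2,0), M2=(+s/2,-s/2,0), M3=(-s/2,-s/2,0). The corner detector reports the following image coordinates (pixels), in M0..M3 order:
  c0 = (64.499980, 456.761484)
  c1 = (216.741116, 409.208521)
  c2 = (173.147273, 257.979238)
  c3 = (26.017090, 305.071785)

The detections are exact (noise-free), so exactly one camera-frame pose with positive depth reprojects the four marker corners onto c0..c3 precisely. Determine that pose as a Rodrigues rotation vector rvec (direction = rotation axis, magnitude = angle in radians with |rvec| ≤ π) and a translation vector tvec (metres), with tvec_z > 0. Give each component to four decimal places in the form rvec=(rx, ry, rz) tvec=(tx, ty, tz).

rvec=(-0.1749, 0.0677, -0.3082) tvec=(-0.2214, 0.1592, 1.0757)

Intrinsics K: fx=894.1, fy=884.0, cx=303.5, cy=225.3
Marker side s = 0.191 m; corners in marker frame (Z=0):
  M0 = (-0.0955, +0.0955, 0)
  M1 = (+0.0955, +0.0955, 0)
  M2 = (+0.0955, -0.0955, 0)
  M3 = (-0.0955, -0.0955, 0)
Detected image corners:
  c0 = (64.499980, 456.761484) px
  c1 = (216.741116, 409.208521) px
  c2 = (173.147273, 257.979238) px
  c3 = (26.017090, 305.071785) px
Planar DLT: solve 8×8 A·h = b for H (H[2,2]=1):
  H  [+779.06071 +194.55468 +119.50788]
  H  [-260.88646 +732.72354 +356.11845]
  H  [-0.03679 -0.16868 +1.00000]
B = K⁻¹H; ‖b₁‖=0.929594, ‖b₂‖=0.929594; λ = 2/(‖b₁‖+‖b₂‖) = 1.075738, sign → tz>0 ⇒ λ=+1.075738
r₁ = λ·B[:,0] = (+0.95076,-0.30739,-0.03957); r₂ = λ·B[:,1] = (+0.29567,+0.93790,-0.18146)
r₃ = r₁×r₂ = (+0.09289,+0.16082,+0.98260); SVD([r₁ r₂ r₃]) → R = UVᵀ:
  R  [+0.95076 +0.29567 +0.09289]
  R  [-0.30739 +0.93790 +0.16082]
  R  [-0.03957 -0.18146 +0.98260]
t = (-0.22137, +0.15919, +1.07574) m
tr R = 2.871261; θ = arccos((tr R − 1)/2) = 0.360756 rad = 20.670°
axis k = ((R−Rᵀ)₃₂, (R−Rᵀ)₁₃, (R−Rᵀ)₂₁) / (2 sinθ) = (-0.484839, +0.187642, -0.854238)
rvec = θ·k = (-0.174908, +0.067693, -0.308171)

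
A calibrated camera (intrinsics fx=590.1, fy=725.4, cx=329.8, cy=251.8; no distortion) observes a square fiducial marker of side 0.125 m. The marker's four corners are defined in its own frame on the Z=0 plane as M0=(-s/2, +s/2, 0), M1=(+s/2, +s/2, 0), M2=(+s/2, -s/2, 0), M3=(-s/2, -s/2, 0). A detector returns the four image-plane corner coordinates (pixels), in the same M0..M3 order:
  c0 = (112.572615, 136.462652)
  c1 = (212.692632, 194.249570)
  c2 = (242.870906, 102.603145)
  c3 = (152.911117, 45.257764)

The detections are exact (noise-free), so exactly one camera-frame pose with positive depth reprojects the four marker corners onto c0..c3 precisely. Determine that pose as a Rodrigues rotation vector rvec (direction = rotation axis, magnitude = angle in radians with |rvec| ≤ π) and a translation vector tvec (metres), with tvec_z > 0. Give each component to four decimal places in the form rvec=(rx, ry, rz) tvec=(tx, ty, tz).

Intrinsics K: fx=590.1, fy=725.4, cx=329.8, cy=251.8
Marker side s = 0.125 m; corners in marker frame (Z=0):
  M0 = (-0.0625, +0.0625, 0)
  M1 = (+0.0625, +0.0625, 0)
  M2 = (+0.0625, -0.0625, 0)
  M3 = (-0.0625, -0.0625, 0)
Detected image corners:
  c0 = (112.572615, 136.462652) px
  c1 = (212.692632, 194.249570) px
  c2 = (242.870906, 102.603145) px
  c3 = (152.911117, 45.257764) px
Planar DLT: solve 8×8 A·h = b for H (H[2,2]=1):
  H  [+831.57290 -408.10646 +182.24198]
  H  [+508.93224 +647.11206 +118.35827]
  H  [+0.40521 -0.70491 +1.00000]
B = K⁻¹H; ‖b₁‖=1.370296, ‖b₂‖=1.370296; λ = 2/(‖b₁‖+‖b₂‖) = 0.729769, sign → tz>0 ⇒ λ=+0.729769
r₁ = λ·B[:,0] = (+0.86313,+0.40935,+0.29571); r₂ = λ·B[:,1] = (-0.21720,+0.82958,-0.51442)
r₃ = r₁×r₂ = (-0.45589,+0.37978,+0.80494); SVD([r₁ r₂ r₃]) → R = UVᵀ:
  R  [+0.86313 -0.21720 -0.45589]
  R  [+0.40935 +0.82958 +0.37978]
  R  [+0.29571 -0.51442 +0.80494]
t = (-0.18248, -0.13425, +0.72977) m
tr R = 2.497639; θ = arccos((tr R − 1)/2) = 0.724517 rad = 41.512°
axis k = ((R−Rᵀ)₃₂, (R−Rᵀ)₁₃, (R−Rᵀ)₂₁) / (2 sinθ) = (-0.674595, -0.567015, +0.472670)
rvec = θ·k = (-0.488755, -0.410812, +0.342457)

rvec=(-0.4888, -0.4108, 0.3425) tvec=(-0.1825, -0.1342, 0.7298)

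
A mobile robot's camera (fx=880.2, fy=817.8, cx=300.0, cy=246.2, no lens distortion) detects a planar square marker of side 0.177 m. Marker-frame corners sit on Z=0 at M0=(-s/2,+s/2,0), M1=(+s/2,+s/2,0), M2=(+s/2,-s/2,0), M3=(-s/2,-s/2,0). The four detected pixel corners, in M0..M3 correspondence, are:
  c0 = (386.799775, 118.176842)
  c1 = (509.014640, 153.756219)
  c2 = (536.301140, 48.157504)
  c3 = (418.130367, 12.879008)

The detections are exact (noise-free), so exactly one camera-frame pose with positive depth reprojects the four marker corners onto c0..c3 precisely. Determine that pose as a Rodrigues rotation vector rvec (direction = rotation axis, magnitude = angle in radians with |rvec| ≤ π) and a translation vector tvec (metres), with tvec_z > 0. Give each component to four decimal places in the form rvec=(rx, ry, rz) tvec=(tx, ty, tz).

Intrinsics K: fx=880.2, fy=817.8, cx=300.0, cy=246.2
Marker side s = 0.177 m; corners in marker frame (Z=0):
  M0 = (-0.0885, +0.0885, 0)
  M1 = (+0.0885, +0.0885, 0)
  M2 = (+0.0885, -0.0885, 0)
  M3 = (-0.0885, -0.0885, 0)
Detected image corners:
  c0 = (386.799775, 118.176842) px
  c1 = (509.014640, 153.756219) px
  c2 = (536.301140, 48.157504) px
  c3 = (418.130367, 12.879008) px
Planar DLT: solve 8×8 A·h = b for H (H[2,2]=1):
  H  [+699.28809 -248.49286 +463.02878]
  H  [+203.82368 +580.82819 +82.47480]
  H  [+0.04413 -0.17933 +1.00000]
B = K⁻¹H; ‖b₁‖=0.815549, ‖b₂‖=0.815549; λ = 2/(‖b₁‖+‖b₂‖) = 1.226168, sign → tz>0 ⇒ λ=+1.226168
r₁ = λ·B[:,0] = (+0.95570,+0.28931,+0.05411); r₂ = λ·B[:,1] = (-0.27122,+0.93706,-0.21989)
r₃ = r₁×r₂ = (-0.11433,+0.19548,+0.97402); SVD([r₁ r₂ r₃]) → R = UVᵀ:
  R  [+0.95570 -0.27122 -0.11433]
  R  [+0.28931 +0.93706 +0.19548]
  R  [+0.05411 -0.21989 +0.97402]
t = (+0.22711, -0.24548, +1.22617) m
tr R = 2.866790; θ = arccos((tr R − 1)/2) = 0.367037 rad = 21.030°
axis k = ((R−Rᵀ)₃₂, (R−Rᵀ)₁₃, (R−Rᵀ)₂₁) / (2 sinθ) = (-0.578747, -0.234692, +0.781007)
rvec = θ·k = (-0.212421, -0.086141, +0.286658)

rvec=(-0.2124, -0.0861, 0.2867) tvec=(0.2271, -0.2455, 1.2262)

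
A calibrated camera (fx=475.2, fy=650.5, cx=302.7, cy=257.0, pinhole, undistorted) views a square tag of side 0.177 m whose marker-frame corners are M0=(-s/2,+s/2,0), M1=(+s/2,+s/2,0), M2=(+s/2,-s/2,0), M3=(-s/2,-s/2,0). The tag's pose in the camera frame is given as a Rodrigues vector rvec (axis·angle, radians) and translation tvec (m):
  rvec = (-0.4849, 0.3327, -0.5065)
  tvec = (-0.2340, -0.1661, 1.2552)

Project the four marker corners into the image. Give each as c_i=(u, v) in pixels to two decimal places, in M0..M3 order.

Intrinsics K: fx=475.2, fy=650.5, cx=302.7, cy=257.0
Marker side s = 0.177 m; corners in marker frame (Z=0):
  M0 = (-0.0885, +0.0885, 0)
  M1 = (+0.0885, +0.0885, 0)
  M2 = (+0.0885, -0.0885, 0)
  M3 = (-0.0885, -0.0885, 0)
rvec = (-0.4849, 0.3327, -0.5065), |rvec| = θ = 0.77612 rad = 44.468°
Rodrigues: sinθ=0.70051, 1−cosθ=0.28636; R = I + sinθ·[k]× + (1−cosθ)·[k]×²:
    [+0.82542 +0.38047 +0.41705]
    [-0.53386 +0.76626 +0.35755]
    [-0.18353 -0.51778 +0.83560]
t = (-0.2340, -0.1661, 1.2552) m
M0: Pc = R·M0+t = (-0.27338, -0.05104, +1.22562); u = 475.2·(-0.27338)/1.22562 + 302.7 = 196.7051, v = 650.5·(-0.05104)/1.22562 + 257.0 = 229.9105
M1: Pc = R·M1+t = (-0.12728, -0.14553, +1.19313); u = 475.2·(-0.12728)/1.19313 + 302.7 = 252.0074, v = 650.5·(-0.14553)/1.19313 + 257.0 = 177.6555
M2: Pc = R·M2+t = (-0.19462, -0.28116, +1.28478); u = 475.2·(-0.19462)/1.28478 + 302.7 = 230.7155, v = 650.5·(-0.28116)/1.28478 + 257.0 = 114.6452
M3: Pc = R·M3+t = (-0.34072, -0.18667, +1.31727); u = 475.2·(-0.34072)/1.31727 + 302.7 = 179.7859, v = 650.5·(-0.18667)/1.31727 + 257.0 = 164.8186

c0=(196.71, 229.91) c1=(252.01, 177.66) c2=(230.72, 114.65) c3=(179.79, 164.82)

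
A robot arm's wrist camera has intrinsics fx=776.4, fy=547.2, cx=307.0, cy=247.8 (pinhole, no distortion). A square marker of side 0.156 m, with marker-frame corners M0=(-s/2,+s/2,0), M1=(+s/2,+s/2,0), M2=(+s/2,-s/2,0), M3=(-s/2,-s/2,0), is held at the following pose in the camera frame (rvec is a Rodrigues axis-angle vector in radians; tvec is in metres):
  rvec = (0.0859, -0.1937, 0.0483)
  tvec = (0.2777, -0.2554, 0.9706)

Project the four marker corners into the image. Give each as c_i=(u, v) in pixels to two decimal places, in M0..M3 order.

c0=(465.93, 144.89) c1=(580.74, 151.44) c2=(591.20, 63.48) c3=(475.20, 54.03)

Intrinsics K: fx=776.4, fy=547.2, cx=307.0, cy=247.8
Marker side s = 0.156 m; corners in marker frame (Z=0):
  M0 = (-0.0780, +0.0780, 0)
  M1 = (+0.0780, +0.0780, 0)
  M2 = (+0.0780, -0.0780, 0)
  M3 = (-0.0780, -0.0780, 0)
rvec = (0.0859, -0.1937, 0.0483), |rvec| = θ = 0.21733 rad = 12.452°
Rodrigues: sinθ=0.21562, 1−cosθ=0.02352; R = I + sinθ·[k]× + (1−cosθ)·[k]×²:
    [+0.98015 -0.05621 -0.19011]
    [+0.03963 +0.99516 -0.08988]
    [+0.19425 +0.08057 +0.97764]
t = (0.2777, -0.2554, 0.9706) m
M0: Pc = R·M0+t = (+0.19686, -0.18087, +0.96173); u = 776.4·(+0.19686)/0.96173 + 307.0 = 465.9268, v = 547.2·(-0.18087)/0.96173 + 247.8 = 144.8906
M1: Pc = R·M1+t = (+0.34977, -0.17469, +0.99204); u = 776.4·(+0.34977)/0.99204 + 307.0 = 580.7399, v = 547.2·(-0.17469)/0.99204 + 247.8 = 151.4445
M2: Pc = R·M2+t = (+0.35854, -0.32993, +0.97947); u = 776.4·(+0.35854)/0.97947 + 307.0 = 591.2029, v = 547.2·(-0.32993)/0.97947 + 247.8 = 63.4769
M3: Pc = R·M3+t = (+0.20563, -0.33611, +0.94916); u = 776.4·(+0.20563)/0.94916 + 307.0 = 475.2036, v = 547.2·(-0.33611)/0.94916 + 247.8 = 54.0279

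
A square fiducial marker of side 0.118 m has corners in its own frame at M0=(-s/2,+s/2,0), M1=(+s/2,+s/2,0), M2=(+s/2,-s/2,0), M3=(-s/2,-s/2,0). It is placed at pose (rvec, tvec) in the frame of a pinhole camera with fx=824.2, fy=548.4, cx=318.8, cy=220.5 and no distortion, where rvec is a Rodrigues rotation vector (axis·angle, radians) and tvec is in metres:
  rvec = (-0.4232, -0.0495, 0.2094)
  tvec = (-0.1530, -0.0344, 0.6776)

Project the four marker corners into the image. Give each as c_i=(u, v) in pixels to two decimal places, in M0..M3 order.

c0=(38.67, 225.24) c1=(184.32, 246.22) c2=(220.14, 162.36) c3=(84.62, 142.78)

Intrinsics K: fx=824.2, fy=548.4, cx=318.8, cy=220.5
Marker side s = 0.118 m; corners in marker frame (Z=0):
  M0 = (-0.0590, +0.0590, 0)
  M1 = (+0.0590, +0.0590, 0)
  M2 = (+0.0590, -0.0590, 0)
  M3 = (-0.0590, -0.0590, 0)
rvec = (-0.4232, -0.0495, 0.2094), |rvec| = θ = 0.47476 rad = 27.202°
Rodrigues: sinθ=0.45712, 1−cosθ=0.11060; R = I + sinθ·[k]× + (1−cosθ)·[k]×²:
    [+0.97728 -0.19134 -0.09114]
    [+0.21190 +0.89060 +0.40239]
    [+0.00418 -0.41257 +0.91092]
t = (-0.1530, -0.0344, 0.6776) m
M0: Pc = R·M0+t = (-0.22195, +0.00564, +0.65301); u = 824.2·(-0.22195)/0.65301 + 318.8 = 38.6669, v = 548.4·(+0.00564)/0.65301 + 220.5 = 225.2394
M1: Pc = R·M1+t = (-0.10663, +0.03065, +0.65351); u = 824.2·(-0.10663)/0.65351 + 318.8 = 184.3189, v = 548.4·(+0.03065)/0.65351 + 220.5 = 246.2187
M2: Pc = R·M2+t = (-0.08405, -0.07444, +0.70219); u = 824.2·(-0.08405)/0.70219 + 318.8 = 220.1442, v = 548.4·(-0.07444)/0.70219 + 220.5 = 162.3605
M3: Pc = R·M3+t = (-0.19937, -0.09945, +0.70169); u = 824.2·(-0.19937)/0.70169 + 318.8 = 84.6226, v = 548.4·(-0.09945)/0.70169 + 220.5 = 142.7779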